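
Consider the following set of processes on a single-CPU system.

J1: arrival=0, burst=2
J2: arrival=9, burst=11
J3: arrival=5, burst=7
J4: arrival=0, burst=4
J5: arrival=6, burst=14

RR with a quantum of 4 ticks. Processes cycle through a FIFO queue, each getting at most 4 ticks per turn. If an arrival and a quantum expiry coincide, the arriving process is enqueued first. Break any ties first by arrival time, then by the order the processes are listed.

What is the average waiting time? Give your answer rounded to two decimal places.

9.00

Gantt: | J1 0-2 | J4 2-6 | J3 6-10 | J5 10-14 | J2 14-18 | J3 18-21 | J5 21-25 | J2 25-29 | J5 29-33 | J2 33-36 | J5 36-38 |
Completion: J1=2  J2=36  J3=21  J4=6  J5=38
Waiting times: J1=0, J2=16, J3=9, J4=2, J5=18
Average waiting = (0+16+9+2+18) / 5 = 45/5 = 9.00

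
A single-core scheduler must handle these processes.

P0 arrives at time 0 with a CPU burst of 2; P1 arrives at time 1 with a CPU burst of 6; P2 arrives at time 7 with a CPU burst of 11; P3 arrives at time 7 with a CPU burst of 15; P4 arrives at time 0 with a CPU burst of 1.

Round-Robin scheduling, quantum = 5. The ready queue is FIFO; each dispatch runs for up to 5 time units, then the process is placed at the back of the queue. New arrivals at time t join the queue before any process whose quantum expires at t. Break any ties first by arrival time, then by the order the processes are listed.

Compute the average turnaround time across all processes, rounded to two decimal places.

14.80

Timeline: | P0 0-2 | P4 2-3 | P1 3-8 | P2 8-13 | P3 13-18 | P1 18-19 | P2 19-24 | P3 24-29 | P2 29-30 | P3 30-35 |
Completion: P0=2  P1=19  P2=30  P3=35  P4=3
Turnaround (C−A): P0=2  P1=18  P2=23  P3=28  P4=3
Turnaround times: P0=2, P1=18, P2=23, P3=28, P4=3
Average turnaround = (2+18+23+28+3) / 5 = 74/5 = 14.80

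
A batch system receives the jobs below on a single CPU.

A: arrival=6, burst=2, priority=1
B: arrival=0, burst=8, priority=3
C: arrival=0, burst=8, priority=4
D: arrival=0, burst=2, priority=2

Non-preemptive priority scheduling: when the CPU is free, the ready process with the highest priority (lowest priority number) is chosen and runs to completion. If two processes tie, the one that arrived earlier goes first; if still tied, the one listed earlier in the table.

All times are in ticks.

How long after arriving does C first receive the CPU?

12

Schedule: | D 0-2 | B 2-10 | A 10-12 | C 12-20 |
Completion: A=12  B=10  C=20  D=2
Turnaround (C−A): A=6  B=10  C=20  D=2
Response(C) = first start − arrival = 12 − 0 = 12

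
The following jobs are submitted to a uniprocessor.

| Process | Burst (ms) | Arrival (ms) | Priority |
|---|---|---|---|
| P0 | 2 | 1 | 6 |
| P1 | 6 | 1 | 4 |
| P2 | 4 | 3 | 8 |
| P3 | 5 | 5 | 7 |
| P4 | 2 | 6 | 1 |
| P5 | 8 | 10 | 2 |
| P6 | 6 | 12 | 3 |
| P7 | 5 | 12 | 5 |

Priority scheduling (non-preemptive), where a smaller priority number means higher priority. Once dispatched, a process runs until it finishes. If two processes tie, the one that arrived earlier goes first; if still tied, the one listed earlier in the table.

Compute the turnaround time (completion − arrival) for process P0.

10

Timeline: | idle 0-1 | P1 1-7 | P4 7-9 | P0 9-11 | P5 11-19 | P6 19-25 | P7 25-30 | P3 30-35 | P2 35-39 |
Completion: P0=11  P1=7  P2=39  P3=35  P4=9  P5=19  P6=25  P7=30
Turnaround (C−A): P0=10  P1=6  P2=36  P3=30  P4=3  P5=9  P6=13  P7=18
Turnaround(P0) = completion − arrival = 11 − 1 = 10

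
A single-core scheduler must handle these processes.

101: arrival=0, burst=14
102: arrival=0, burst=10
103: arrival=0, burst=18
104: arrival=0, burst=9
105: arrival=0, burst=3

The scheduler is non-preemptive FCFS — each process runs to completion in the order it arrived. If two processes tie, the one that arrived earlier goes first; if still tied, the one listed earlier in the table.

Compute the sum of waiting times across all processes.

131

Gantt: | 101 0-14 | 102 14-24 | 103 24-42 | 104 42-51 | 105 51-54 |
Completion: 101=14  102=24  103=42  104=51  105=54
Turnaround (C−A): 101=14  102=24  103=42  104=51  105=54
Waiting = turnaround − burst: 101=0, 102=14, 103=24, 104=42, 105=51
Total waiting = 0 + 14 + 24 + 42 + 51 = 131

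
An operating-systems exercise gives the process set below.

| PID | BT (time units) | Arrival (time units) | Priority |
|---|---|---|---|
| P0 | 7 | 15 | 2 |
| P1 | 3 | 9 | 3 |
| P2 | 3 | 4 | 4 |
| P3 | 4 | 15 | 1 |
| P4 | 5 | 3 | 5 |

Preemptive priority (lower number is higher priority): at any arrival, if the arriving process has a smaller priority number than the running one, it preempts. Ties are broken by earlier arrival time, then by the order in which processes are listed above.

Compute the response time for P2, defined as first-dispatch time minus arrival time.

Timeline: | idle 0-3 | P4 3-4 | P2 4-7 | P4 7-9 | P1 9-12 | P4 12-14 | idle 14-15 | P3 15-19 | P0 19-26 |
Completion: P0=26  P1=12  P2=7  P3=19  P4=14
Response(P2) = first start − arrival = 4 − 4 = 0

0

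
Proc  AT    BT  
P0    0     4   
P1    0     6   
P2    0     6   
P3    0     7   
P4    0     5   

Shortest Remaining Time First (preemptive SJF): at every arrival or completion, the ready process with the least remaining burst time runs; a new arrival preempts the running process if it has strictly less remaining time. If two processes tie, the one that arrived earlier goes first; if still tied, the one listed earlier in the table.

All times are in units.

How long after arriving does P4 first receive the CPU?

Schedule: | P0 0-4 | P4 4-9 | P1 9-15 | P2 15-21 | P3 21-28 |
Completion: P0=4  P1=15  P2=21  P3=28  P4=9
Turnaround (C−A): P0=4  P1=15  P2=21  P3=28  P4=9
Response(P4) = first start − arrival = 4 − 0 = 4

4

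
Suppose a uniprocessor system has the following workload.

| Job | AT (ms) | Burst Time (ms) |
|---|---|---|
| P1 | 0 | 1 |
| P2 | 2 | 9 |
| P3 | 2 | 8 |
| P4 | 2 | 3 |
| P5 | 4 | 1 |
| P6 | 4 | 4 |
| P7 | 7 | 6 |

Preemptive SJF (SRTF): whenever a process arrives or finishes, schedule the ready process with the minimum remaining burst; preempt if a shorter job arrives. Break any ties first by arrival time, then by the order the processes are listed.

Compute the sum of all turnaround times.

74

Schedule: | P1 0-1 | idle 1-2 | P4 2-5 | P5 5-6 | P6 6-10 | P7 10-16 | P3 16-24 | P2 24-33 |
Completion: P1=1  P2=33  P3=24  P4=5  P5=6  P6=10  P7=16
Turnaround (C−A): P1=1  P2=31  P3=22  P4=3  P5=2  P6=6  P7=9
Turnaround = completion − arrival: P1=1, P2=31, P3=22, P4=3, P5=2, P6=6, P7=9
Total turnaround = 1 + 31 + 22 + 3 + 2 + 6 + 9 = 74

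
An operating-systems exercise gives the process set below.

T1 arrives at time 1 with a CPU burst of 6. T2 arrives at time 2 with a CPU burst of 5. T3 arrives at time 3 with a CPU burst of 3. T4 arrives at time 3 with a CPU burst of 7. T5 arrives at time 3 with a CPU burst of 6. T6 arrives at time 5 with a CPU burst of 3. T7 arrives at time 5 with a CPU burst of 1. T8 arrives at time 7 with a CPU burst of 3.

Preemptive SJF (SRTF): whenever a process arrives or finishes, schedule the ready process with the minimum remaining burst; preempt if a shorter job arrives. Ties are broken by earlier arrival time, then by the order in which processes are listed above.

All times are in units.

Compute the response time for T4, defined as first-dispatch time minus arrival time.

Gantt: | idle 0-1 | T1 1-3 | T3 3-6 | T7 6-7 | T6 7-10 | T8 10-13 | T1 13-17 | T2 17-22 | T5 22-28 | T4 28-35 |
Completion: T1=17  T2=22  T3=6  T4=35  T5=28  T6=10  T7=7  T8=13
Turnaround (C−A): T1=16  T2=20  T3=3  T4=32  T5=25  T6=5  T7=2  T8=6
Response(T4) = first start − arrival = 28 − 3 = 25

25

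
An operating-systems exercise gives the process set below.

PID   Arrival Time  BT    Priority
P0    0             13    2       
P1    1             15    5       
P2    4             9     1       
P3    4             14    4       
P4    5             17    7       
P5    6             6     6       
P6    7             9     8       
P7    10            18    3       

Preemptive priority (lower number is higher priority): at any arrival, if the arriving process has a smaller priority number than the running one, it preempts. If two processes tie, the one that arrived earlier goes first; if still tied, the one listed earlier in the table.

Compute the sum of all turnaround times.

Timeline: | P0 0-4 | P2 4-13 | P0 13-22 | P7 22-40 | P3 40-54 | P1 54-69 | P5 69-75 | P4 75-92 | P6 92-101 |
Completion: P0=22  P1=69  P2=13  P3=54  P4=92  P5=75  P6=101  P7=40
Turnaround = completion − arrival: P0=22, P1=68, P2=9, P3=50, P4=87, P5=69, P6=94, P7=30
Total turnaround = 22 + 68 + 9 + 50 + 87 + 69 + 94 + 30 = 429

429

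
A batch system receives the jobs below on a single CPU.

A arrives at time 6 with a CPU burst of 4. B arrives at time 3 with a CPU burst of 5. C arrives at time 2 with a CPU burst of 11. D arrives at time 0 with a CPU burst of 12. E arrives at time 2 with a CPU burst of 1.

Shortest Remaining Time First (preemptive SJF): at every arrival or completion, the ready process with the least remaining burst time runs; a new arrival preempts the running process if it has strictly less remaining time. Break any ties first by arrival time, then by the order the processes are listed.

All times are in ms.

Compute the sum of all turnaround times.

Schedule: | D 0-2 | E 2-3 | B 3-8 | A 8-12 | D 12-22 | C 22-33 |
Completion: A=12  B=8  C=33  D=22  E=3
Turnaround = completion − arrival: A=6, B=5, C=31, D=22, E=1
Total turnaround = 6 + 5 + 31 + 22 + 1 = 65

65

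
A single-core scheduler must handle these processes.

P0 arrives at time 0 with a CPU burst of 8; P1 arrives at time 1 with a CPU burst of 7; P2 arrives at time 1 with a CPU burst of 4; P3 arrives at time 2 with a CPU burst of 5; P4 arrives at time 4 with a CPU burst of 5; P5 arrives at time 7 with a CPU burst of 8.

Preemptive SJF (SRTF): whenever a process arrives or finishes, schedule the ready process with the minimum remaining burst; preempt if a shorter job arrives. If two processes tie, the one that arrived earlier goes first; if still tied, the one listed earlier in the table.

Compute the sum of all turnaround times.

103

Schedule: | P0 0-1 | P2 1-5 | P3 5-10 | P4 10-15 | P0 15-22 | P1 22-29 | P5 29-37 |
Completion: P0=22  P1=29  P2=5  P3=10  P4=15  P5=37
Turnaround = completion − arrival: P0=22, P1=28, P2=4, P3=8, P4=11, P5=30
Total turnaround = 22 + 28 + 4 + 8 + 11 + 30 = 103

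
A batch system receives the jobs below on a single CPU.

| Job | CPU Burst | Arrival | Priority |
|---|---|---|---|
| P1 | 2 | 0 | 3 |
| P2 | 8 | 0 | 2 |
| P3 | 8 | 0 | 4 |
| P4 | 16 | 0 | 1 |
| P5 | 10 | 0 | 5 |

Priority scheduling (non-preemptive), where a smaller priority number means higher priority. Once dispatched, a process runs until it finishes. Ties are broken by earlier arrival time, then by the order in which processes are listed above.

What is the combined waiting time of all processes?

Timeline: | P4 0-16 | P2 16-24 | P1 24-26 | P3 26-34 | P5 34-44 |
Completion: P1=26  P2=24  P3=34  P4=16  P5=44
Turnaround (C−A): P1=26  P2=24  P3=34  P4=16  P5=44
Waiting = turnaround − burst: P1=24, P2=16, P3=26, P4=0, P5=34
Total waiting = 24 + 16 + 26 + 0 + 34 = 100

100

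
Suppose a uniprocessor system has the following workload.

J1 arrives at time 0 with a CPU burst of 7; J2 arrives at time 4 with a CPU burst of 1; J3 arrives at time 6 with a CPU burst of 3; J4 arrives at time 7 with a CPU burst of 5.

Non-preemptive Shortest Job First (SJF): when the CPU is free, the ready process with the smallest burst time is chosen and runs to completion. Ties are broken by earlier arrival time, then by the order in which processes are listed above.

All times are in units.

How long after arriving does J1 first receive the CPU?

0

Gantt: | J1 0-7 | J2 7-8 | J3 8-11 | J4 11-16 |
Completion: J1=7  J2=8  J3=11  J4=16
Response(J1) = first start − arrival = 0 − 0 = 0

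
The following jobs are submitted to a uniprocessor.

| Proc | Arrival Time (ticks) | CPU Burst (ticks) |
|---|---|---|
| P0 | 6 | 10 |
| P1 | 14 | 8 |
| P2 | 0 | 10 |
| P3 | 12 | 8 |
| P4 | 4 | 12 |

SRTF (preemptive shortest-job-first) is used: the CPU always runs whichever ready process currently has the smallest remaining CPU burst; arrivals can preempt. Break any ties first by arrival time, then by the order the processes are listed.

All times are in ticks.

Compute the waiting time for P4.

32

Timeline: | P2 0-10 | P0 10-20 | P3 20-28 | P1 28-36 | P4 36-48 |
Completion: P0=20  P1=36  P2=10  P3=28  P4=48
Turnaround (C−A): P0=14  P1=22  P2=10  P3=16  P4=44
Waiting(P4) = turnaround − burst = 44 − 12 = 32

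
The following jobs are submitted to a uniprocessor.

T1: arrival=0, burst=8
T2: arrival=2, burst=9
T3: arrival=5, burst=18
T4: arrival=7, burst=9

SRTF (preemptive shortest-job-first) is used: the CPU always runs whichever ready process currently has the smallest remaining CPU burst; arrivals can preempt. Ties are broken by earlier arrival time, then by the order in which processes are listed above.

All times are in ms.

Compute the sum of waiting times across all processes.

37

Schedule: | T1 0-8 | T2 8-17 | T4 17-26 | T3 26-44 |
Completion: T1=8  T2=17  T3=44  T4=26
Waiting = turnaround − burst: T1=0, T2=6, T3=21, T4=10
Total waiting = 0 + 6 + 21 + 10 = 37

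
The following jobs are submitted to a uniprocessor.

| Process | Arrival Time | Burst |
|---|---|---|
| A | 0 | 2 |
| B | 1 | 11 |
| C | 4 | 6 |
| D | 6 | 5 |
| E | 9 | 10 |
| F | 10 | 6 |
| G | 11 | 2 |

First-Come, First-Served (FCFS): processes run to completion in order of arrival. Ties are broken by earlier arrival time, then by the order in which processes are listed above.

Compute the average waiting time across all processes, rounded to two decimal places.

Gantt: | A 0-2 | B 2-13 | C 13-19 | D 19-24 | E 24-34 | F 34-40 | G 40-42 |
Completion: A=2  B=13  C=19  D=24  E=34  F=40  G=42
Turnaround (C−A): A=2  B=12  C=15  D=18  E=25  F=30  G=31
Waiting times: A=0, B=1, C=9, D=13, E=15, F=24, G=29
Average waiting = (0+1+9+13+15+24+29) / 7 = 91/7 = 13.00

13.00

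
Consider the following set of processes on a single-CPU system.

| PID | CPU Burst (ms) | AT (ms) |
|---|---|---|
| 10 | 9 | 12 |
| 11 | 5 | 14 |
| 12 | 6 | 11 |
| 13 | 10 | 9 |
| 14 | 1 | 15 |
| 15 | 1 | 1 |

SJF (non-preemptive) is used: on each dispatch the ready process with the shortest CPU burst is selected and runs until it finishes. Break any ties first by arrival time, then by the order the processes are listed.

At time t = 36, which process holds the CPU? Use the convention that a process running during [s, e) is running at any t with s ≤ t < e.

Timeline: | idle 0-1 | 15 1-2 | idle 2-9 | 13 9-19 | 14 19-20 | 11 20-25 | 12 25-31 | 10 31-40 |
Completion: 10=40  11=25  12=31  13=19  14=20  15=2
Turnaround (C−A): 10=28  11=11  12=20  13=10  14=5  15=1

10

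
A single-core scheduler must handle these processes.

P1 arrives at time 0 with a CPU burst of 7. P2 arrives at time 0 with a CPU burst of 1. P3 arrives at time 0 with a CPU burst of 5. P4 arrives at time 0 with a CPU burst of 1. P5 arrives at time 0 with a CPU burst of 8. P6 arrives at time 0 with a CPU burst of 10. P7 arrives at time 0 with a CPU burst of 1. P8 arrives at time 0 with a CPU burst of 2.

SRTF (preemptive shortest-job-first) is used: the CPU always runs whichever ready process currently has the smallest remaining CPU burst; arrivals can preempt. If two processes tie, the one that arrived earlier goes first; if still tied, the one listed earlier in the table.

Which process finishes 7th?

Schedule: | P2 0-1 | P4 1-2 | P7 2-3 | P8 3-5 | P3 5-10 | P1 10-17 | P5 17-25 | P6 25-35 |
Completion: P1=17  P2=1  P3=10  P4=2  P5=25  P6=35  P7=3  P8=5
Turnaround (C−A): P1=17  P2=1  P3=10  P4=2  P5=25  P6=35  P7=3  P8=5
Finish order: P2 → P4 → P7 → P8 → P3 → P1 → P5 → P6

P5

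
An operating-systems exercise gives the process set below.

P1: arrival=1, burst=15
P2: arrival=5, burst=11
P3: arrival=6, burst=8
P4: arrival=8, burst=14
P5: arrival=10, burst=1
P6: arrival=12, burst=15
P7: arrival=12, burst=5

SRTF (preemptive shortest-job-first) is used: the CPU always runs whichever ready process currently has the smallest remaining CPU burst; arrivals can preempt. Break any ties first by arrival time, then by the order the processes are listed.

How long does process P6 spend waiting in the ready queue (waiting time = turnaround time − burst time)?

Schedule: | idle 0-1 | P1 1-6 | P3 6-10 | P5 10-11 | P3 11-15 | P7 15-20 | P1 20-30 | P2 30-41 | P4 41-55 | P6 55-70 |
Completion: P1=30  P2=41  P3=15  P4=55  P5=11  P6=70  P7=20
Turnaround (C−A): P1=29  P2=36  P3=9  P4=47  P5=1  P6=58  P7=8
Waiting(P6) = turnaround − burst = 58 − 15 = 43

43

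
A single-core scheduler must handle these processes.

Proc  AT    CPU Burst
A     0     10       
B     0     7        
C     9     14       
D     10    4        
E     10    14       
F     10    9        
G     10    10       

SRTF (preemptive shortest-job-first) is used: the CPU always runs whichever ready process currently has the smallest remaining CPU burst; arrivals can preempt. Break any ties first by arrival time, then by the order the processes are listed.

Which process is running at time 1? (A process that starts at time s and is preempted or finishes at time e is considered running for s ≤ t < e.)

Schedule: | B 0-7 | A 7-10 | D 10-14 | A 14-21 | F 21-30 | G 30-40 | C 40-54 | E 54-68 |
Completion: A=21  B=7  C=54  D=14  E=68  F=30  G=40

B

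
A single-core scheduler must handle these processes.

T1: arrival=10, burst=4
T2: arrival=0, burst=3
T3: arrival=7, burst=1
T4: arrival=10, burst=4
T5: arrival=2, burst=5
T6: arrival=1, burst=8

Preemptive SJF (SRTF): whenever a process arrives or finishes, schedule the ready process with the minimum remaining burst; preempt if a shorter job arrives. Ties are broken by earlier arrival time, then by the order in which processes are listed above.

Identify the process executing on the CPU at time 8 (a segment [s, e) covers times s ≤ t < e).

T3

Timeline: | T2 0-3 | T5 3-8 | T3 8-9 | T6 9-10 | T1 10-14 | T4 14-18 | T6 18-25 |
Completion: T1=14  T2=3  T3=9  T4=18  T5=8  T6=25
Turnaround (C−A): T1=4  T2=3  T3=2  T4=8  T5=6  T6=24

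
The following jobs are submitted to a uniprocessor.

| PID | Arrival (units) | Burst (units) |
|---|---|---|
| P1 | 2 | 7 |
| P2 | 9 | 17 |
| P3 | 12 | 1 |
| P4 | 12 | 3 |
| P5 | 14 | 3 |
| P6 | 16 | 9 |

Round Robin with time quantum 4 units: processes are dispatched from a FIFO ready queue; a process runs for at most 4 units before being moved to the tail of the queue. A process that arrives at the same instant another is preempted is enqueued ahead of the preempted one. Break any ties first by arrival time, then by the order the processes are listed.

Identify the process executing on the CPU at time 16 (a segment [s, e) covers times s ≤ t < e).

Gantt: | idle 0-2 | P1 2-9 | P2 9-13 | P3 13-14 | P4 14-17 | P2 17-21 | P5 21-24 | P6 24-28 | P2 28-32 | P6 32-36 | P2 36-40 | P6 40-41 | P2 41-42 |
Completion: P1=9  P2=42  P3=14  P4=17  P5=24  P6=41

P4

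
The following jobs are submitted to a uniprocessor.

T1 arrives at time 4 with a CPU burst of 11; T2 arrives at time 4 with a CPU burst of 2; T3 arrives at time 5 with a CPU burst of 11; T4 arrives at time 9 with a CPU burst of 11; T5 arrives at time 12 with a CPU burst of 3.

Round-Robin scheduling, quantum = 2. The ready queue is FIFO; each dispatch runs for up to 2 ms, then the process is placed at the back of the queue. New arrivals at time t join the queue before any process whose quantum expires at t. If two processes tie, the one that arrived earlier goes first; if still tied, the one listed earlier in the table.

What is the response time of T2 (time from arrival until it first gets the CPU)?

2

Schedule: | idle 0-4 | T1 4-6 | T2 6-8 | T3 8-10 | T1 10-12 | T4 12-14 | T3 14-16 | T5 16-18 | T1 18-20 | T4 20-22 | T3 22-24 | T5 24-25 | T1 25-27 | T4 27-29 | T3 29-31 | T1 31-33 | T4 33-35 | T3 35-37 | T1 37-38 | T4 38-40 | T3 40-41 | T4 41-42 |
Completion: T1=38  T2=8  T3=41  T4=42  T5=25
Response(T2) = first start − arrival = 6 − 4 = 2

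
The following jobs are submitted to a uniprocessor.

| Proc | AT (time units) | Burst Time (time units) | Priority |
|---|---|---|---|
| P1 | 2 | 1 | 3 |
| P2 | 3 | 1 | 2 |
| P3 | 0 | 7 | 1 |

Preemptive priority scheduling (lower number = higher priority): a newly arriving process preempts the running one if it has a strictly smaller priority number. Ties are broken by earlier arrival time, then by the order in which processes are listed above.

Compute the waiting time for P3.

0

Gantt: | P3 0-7 | P2 7-8 | P1 8-9 |
Completion: P1=9  P2=8  P3=7
Waiting(P3) = turnaround − burst = 7 − 7 = 0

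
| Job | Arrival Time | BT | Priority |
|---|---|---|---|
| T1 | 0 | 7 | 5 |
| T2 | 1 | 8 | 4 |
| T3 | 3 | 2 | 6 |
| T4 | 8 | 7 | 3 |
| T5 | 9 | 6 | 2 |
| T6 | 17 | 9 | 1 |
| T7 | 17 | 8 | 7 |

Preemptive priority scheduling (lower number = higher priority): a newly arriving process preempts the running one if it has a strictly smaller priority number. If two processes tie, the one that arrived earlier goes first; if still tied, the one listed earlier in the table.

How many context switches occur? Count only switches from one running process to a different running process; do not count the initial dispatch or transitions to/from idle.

Schedule: | T1 0-1 | T2 1-8 | T4 8-9 | T5 9-15 | T4 15-17 | T6 17-26 | T4 26-30 | T2 30-31 | T1 31-37 | T3 37-39 | T7 39-47 |
Completion: T1=37  T2=31  T3=39  T4=30  T5=15  T6=26  T7=47
Turnaround (C−A): T1=37  T2=30  T3=36  T4=22  T5=6  T6=9  T7=30

10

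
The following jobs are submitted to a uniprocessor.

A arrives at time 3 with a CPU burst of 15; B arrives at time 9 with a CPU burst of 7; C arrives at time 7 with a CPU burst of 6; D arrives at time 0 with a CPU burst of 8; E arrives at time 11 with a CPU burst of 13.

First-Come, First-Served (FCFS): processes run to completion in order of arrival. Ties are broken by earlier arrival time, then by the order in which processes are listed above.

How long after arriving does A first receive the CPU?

Timeline: | D 0-8 | A 8-23 | C 23-29 | B 29-36 | E 36-49 |
Completion: A=23  B=36  C=29  D=8  E=49
Turnaround (C−A): A=20  B=27  C=22  D=8  E=38
Response(A) = first start − arrival = 8 − 3 = 5

5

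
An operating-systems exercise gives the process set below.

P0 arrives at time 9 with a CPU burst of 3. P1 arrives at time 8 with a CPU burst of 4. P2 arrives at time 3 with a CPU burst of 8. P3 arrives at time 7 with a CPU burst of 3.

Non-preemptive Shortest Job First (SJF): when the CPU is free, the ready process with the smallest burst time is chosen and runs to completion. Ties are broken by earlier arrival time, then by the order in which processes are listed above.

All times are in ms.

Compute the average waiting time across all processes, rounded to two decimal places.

Schedule: | idle 0-3 | P2 3-11 | P3 11-14 | P0 14-17 | P1 17-21 |
Completion: P0=17  P1=21  P2=11  P3=14
Waiting times: P0=5, P1=9, P2=0, P3=4
Average waiting = (5+9+0+4) / 4 = 18/4 = 4.50

4.50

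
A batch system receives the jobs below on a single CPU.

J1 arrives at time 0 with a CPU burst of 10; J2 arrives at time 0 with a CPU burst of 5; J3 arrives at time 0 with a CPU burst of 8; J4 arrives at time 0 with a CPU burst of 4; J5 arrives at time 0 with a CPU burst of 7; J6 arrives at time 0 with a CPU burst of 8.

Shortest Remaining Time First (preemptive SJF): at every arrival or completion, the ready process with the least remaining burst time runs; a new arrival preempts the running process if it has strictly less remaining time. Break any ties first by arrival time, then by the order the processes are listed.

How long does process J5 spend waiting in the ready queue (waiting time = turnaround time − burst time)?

9

Schedule: | J4 0-4 | J2 4-9 | J5 9-16 | J3 16-24 | J6 24-32 | J1 32-42 |
Completion: J1=42  J2=9  J3=24  J4=4  J5=16  J6=32
Turnaround (C−A): J1=42  J2=9  J3=24  J4=4  J5=16  J6=32
Waiting(J5) = turnaround − burst = 16 − 7 = 9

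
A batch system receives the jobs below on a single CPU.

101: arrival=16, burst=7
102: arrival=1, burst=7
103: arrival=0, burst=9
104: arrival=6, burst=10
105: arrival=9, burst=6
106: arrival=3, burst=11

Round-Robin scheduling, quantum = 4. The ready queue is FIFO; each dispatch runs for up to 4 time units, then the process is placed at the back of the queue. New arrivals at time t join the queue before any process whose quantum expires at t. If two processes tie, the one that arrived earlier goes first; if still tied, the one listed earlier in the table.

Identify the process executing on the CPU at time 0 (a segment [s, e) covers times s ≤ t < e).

Gantt: | 103 0-4 | 102 4-8 | 106 8-12 | 103 12-16 | 104 16-20 | 102 20-23 | 105 23-27 | 106 27-31 | 101 31-35 | 103 35-36 | 104 36-40 | 105 40-42 | 106 42-45 | 101 45-48 | 104 48-50 |
Completion: 101=48  102=23  103=36  104=50  105=42  106=45

103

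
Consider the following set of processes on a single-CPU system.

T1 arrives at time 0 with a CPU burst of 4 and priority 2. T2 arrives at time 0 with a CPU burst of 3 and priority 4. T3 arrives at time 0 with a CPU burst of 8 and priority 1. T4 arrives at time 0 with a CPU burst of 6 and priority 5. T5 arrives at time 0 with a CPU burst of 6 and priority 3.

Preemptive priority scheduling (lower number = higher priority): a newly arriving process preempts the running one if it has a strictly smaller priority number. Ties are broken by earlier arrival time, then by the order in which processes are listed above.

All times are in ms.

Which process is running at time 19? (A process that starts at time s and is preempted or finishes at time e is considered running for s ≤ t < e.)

T2

Timeline: | T3 0-8 | T1 8-12 | T5 12-18 | T2 18-21 | T4 21-27 |
Completion: T1=12  T2=21  T3=8  T4=27  T5=18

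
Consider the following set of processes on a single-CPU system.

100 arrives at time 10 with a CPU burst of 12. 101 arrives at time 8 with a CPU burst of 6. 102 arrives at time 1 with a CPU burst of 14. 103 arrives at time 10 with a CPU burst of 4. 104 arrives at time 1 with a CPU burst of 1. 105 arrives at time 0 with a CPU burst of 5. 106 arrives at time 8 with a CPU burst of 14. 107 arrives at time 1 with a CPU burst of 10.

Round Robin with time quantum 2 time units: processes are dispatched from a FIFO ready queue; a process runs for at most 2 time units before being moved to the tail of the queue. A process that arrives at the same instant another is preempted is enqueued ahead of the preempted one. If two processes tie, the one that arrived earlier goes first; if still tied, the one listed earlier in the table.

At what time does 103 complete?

Gantt: | 105 0-2 | 102 2-4 | 104 4-5 | 107 5-7 | 105 7-9 | 102 9-11 | 107 11-13 | 101 13-15 | 106 15-17 | 105 17-18 | 100 18-20 | 103 20-22 | 102 22-24 | 107 24-26 | 101 26-28 | 106 28-30 | 100 30-32 | 103 32-34 | 102 34-36 | 107 36-38 | 101 38-40 | 106 40-42 | 100 42-44 | 102 44-46 | 107 46-48 | 106 48-50 | 100 50-52 | 102 52-54 | 106 54-56 | 100 56-58 | 102 58-60 | 106 60-62 | 100 62-64 | 106 64-66 |
Completion: 100=64  101=40  102=60  103=34  104=5  105=18  106=66  107=48
Turnaround (C−A): 100=54  101=32  102=59  103=24  104=4  105=18  106=58  107=47

34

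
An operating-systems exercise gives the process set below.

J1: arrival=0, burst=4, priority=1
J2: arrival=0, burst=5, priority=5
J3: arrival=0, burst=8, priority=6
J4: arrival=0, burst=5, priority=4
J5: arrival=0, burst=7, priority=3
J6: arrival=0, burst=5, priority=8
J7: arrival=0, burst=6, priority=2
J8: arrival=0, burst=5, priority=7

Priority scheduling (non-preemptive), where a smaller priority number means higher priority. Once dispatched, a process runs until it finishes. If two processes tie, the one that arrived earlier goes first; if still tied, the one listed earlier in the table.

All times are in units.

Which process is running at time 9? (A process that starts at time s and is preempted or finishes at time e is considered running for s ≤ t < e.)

J7

Timeline: | J1 0-4 | J7 4-10 | J5 10-17 | J4 17-22 | J2 22-27 | J3 27-35 | J8 35-40 | J6 40-45 |
Completion: J1=4  J2=27  J3=35  J4=22  J5=17  J6=45  J7=10  J8=40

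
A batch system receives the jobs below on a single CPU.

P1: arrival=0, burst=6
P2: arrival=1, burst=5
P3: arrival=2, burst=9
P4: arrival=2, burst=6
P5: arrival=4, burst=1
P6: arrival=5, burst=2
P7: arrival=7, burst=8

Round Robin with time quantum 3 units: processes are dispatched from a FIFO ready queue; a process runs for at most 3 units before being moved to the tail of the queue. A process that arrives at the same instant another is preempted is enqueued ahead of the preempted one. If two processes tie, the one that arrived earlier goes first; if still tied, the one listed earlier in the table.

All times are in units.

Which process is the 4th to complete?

Timeline: | P1 0-3 | P2 3-6 | P3 6-9 | P4 9-12 | P1 12-15 | P5 15-16 | P6 16-18 | P2 18-20 | P7 20-23 | P3 23-26 | P4 26-29 | P7 29-32 | P3 32-35 | P7 35-37 |
Completion: P1=15  P2=20  P3=35  P4=29  P5=16  P6=18  P7=37
Finish order: P1 → P5 → P6 → P2 → P4 → P3 → P7

P2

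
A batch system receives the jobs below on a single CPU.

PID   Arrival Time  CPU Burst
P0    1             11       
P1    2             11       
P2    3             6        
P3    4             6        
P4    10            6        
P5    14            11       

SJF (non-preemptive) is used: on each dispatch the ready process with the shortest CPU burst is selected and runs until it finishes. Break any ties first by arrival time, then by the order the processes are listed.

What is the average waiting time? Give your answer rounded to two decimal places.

Gantt: | idle 0-1 | P0 1-12 | P2 12-18 | P3 18-24 | P4 24-30 | P1 30-41 | P5 41-52 |
Completion: P0=12  P1=41  P2=18  P3=24  P4=30  P5=52
Waiting times: P0=0, P1=28, P2=9, P3=14, P4=14, P5=27
Average waiting = (0+28+9+14+14+27) / 6 = 92/6 = 15.33

15.33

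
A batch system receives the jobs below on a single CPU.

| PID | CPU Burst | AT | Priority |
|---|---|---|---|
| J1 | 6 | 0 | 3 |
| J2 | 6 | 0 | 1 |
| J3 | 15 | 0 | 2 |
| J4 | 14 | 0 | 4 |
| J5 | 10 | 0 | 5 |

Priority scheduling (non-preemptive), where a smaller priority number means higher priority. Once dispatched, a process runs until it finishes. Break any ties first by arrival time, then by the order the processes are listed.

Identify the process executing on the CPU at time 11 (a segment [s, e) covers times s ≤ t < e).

J3

Schedule: | J2 0-6 | J3 6-21 | J1 21-27 | J4 27-41 | J5 41-51 |
Completion: J1=27  J2=6  J3=21  J4=41  J5=51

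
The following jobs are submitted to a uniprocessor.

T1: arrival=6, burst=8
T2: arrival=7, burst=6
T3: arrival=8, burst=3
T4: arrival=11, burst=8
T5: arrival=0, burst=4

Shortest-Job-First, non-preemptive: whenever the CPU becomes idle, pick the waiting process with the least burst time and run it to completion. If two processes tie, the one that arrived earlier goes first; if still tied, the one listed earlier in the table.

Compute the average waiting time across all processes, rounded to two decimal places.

5.60

Schedule: | T5 0-4 | idle 4-6 | T1 6-14 | T3 14-17 | T2 17-23 | T4 23-31 |
Completion: T1=14  T2=23  T3=17  T4=31  T5=4
Turnaround (C−A): T1=8  T2=16  T3=9  T4=20  T5=4
Waiting times: T1=0, T2=10, T3=6, T4=12, T5=0
Average waiting = (0+10+6+12+0) / 5 = 28/5 = 5.60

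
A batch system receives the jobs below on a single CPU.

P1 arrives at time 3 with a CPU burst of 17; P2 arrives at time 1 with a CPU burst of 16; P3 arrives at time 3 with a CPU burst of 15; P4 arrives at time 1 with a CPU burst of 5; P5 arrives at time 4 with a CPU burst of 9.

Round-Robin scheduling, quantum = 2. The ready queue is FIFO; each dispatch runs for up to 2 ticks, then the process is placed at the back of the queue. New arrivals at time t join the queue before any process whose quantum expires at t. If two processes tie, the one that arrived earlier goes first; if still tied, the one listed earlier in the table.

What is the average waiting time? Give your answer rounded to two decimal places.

36.20

Timeline: | idle 0-1 | P2 1-3 | P4 3-5 | P1 5-7 | P3 7-9 | P2 9-11 | P5 11-13 | P4 13-15 | P1 15-17 | P3 17-19 | P2 19-21 | P5 21-23 | P4 23-24 | P1 24-26 | P3 26-28 | P2 28-30 | P5 30-32 | P1 32-34 | P3 34-36 | P2 36-38 | P5 38-40 | P1 40-42 | P3 42-44 | P2 44-46 | P5 46-47 | P1 47-49 | P3 49-51 | P2 51-53 | P1 53-55 | P3 55-57 | P2 57-59 | P1 59-61 | P3 61-62 | P1 62-63 |
Completion: P1=63  P2=59  P3=62  P4=24  P5=47
Turnaround (C−A): P1=60  P2=58  P3=59  P4=23  P5=43
Waiting times: P1=43, P2=42, P3=44, P4=18, P5=34
Average waiting = (43+42+44+18+34) / 5 = 181/5 = 36.20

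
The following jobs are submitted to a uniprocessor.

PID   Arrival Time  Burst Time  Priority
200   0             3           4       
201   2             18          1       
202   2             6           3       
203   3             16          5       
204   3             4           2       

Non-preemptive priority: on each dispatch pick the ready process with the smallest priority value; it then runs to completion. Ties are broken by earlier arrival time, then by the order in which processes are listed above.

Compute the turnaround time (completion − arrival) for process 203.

Timeline: | 200 0-3 | 201 3-21 | 204 21-25 | 202 25-31 | 203 31-47 |
Completion: 200=3  201=21  202=31  203=47  204=25
Turnaround (C−A): 200=3  201=19  202=29  203=44  204=22
Turnaround(203) = completion − arrival = 47 − 3 = 44

44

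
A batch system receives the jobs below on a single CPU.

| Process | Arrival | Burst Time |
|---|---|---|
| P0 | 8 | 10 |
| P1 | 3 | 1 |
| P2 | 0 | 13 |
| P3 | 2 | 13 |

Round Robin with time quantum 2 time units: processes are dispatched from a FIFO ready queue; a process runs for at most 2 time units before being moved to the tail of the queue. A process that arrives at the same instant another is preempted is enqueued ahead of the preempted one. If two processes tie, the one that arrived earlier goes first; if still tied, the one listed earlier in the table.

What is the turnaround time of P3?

35

Gantt: | P2 0-2 | P3 2-4 | P2 4-6 | P1 6-7 | P3 7-9 | P2 9-11 | P0 11-13 | P3 13-15 | P2 15-17 | P0 17-19 | P3 19-21 | P2 21-23 | P0 23-25 | P3 25-27 | P2 27-29 | P0 29-31 | P3 31-33 | P2 33-34 | P0 34-36 | P3 36-37 |
Completion: P0=36  P1=7  P2=34  P3=37
Turnaround (C−A): P0=28  P1=4  P2=34  P3=35
Turnaround(P3) = completion − arrival = 37 − 2 = 35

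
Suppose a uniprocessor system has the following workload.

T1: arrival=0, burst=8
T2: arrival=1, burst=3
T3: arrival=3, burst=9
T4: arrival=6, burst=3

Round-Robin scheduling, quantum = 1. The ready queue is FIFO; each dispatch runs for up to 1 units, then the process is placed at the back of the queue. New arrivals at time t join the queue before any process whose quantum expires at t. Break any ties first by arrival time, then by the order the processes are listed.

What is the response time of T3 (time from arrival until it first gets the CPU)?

Schedule: | T1 0-1 | T2 1-2 | T1 2-3 | T2 3-4 | T3 4-5 | T1 5-6 | T2 6-7 | T3 7-8 | T4 8-9 | T1 9-10 | T3 10-11 | T4 11-12 | T1 12-13 | T3 13-14 | T4 14-15 | T1 15-16 | T3 16-17 | T1 17-18 | T3 18-19 | T1 19-20 | T3 20-23 |
Completion: T1=20  T2=7  T3=23  T4=15
Turnaround (C−A): T1=20  T2=6  T3=20  T4=9
Response(T3) = first start − arrival = 4 − 3 = 1

1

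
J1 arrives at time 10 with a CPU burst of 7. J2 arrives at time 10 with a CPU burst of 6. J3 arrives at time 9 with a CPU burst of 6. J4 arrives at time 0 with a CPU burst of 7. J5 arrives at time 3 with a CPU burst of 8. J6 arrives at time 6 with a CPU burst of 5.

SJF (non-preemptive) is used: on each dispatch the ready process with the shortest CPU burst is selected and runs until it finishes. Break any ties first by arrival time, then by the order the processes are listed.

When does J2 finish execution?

Gantt: | J4 0-7 | J6 7-12 | J3 12-18 | J2 18-24 | J1 24-31 | J5 31-39 |
Completion: J1=31  J2=24  J3=18  J4=7  J5=39  J6=12
Turnaround (C−A): J1=21  J2=14  J3=9  J4=7  J5=36  J6=6

24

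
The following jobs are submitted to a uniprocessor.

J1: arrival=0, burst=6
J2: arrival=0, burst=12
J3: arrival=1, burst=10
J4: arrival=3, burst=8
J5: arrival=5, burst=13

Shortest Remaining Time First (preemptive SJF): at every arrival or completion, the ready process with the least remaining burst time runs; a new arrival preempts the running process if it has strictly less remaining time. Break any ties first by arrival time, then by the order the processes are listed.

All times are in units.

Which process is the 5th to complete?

Schedule: | J1 0-6 | J4 6-14 | J3 14-24 | J2 24-36 | J5 36-49 |
Completion: J1=6  J2=36  J3=24  J4=14  J5=49
Finish order: J1 → J4 → J3 → J2 → J5

J5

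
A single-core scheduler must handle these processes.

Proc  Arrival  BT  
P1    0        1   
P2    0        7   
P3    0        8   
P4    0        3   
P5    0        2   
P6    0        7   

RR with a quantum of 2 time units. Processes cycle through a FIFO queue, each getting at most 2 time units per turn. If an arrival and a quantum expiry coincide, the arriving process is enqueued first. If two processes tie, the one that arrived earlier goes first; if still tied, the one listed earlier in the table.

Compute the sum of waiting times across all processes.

Schedule: | P1 0-1 | P2 1-3 | P3 3-5 | P4 5-7 | P5 7-9 | P6 9-11 | P2 11-13 | P3 13-15 | P4 15-16 | P6 16-18 | P2 18-20 | P3 20-22 | P6 22-24 | P2 24-25 | P3 25-27 | P6 27-28 |
Completion: P1=1  P2=25  P3=27  P4=16  P5=9  P6=28
Turnaround (C−A): P1=1  P2=25  P3=27  P4=16  P5=9  P6=28
Waiting = turnaround − burst: P1=0, P2=18, P3=19, P4=13, P5=7, P6=21
Total waiting = 0 + 18 + 19 + 13 + 7 + 21 = 78

78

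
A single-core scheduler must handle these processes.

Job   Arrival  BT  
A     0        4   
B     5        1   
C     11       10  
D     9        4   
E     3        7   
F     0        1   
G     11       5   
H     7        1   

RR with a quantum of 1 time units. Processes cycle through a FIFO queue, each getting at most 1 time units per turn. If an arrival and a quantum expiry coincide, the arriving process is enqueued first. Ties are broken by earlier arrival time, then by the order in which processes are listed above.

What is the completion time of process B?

Gantt: | A 0-1 | F 1-2 | A 2-3 | E 3-4 | A 4-5 | E 5-6 | B 6-7 | A 7-8 | E 8-9 | H 9-10 | D 10-11 | E 11-12 | C 12-13 | G 13-14 | D 14-15 | E 15-16 | C 16-17 | G 17-18 | D 18-19 | E 19-20 | C 20-21 | G 21-22 | D 22-23 | E 23-24 | C 24-25 | G 25-26 | C 26-27 | G 27-28 | C 28-33 |
Completion: A=8  B=7  C=33  D=23  E=24  F=2  G=28  H=10
Turnaround (C−A): A=8  B=2  C=22  D=14  E=21  F=2  G=17  H=3

7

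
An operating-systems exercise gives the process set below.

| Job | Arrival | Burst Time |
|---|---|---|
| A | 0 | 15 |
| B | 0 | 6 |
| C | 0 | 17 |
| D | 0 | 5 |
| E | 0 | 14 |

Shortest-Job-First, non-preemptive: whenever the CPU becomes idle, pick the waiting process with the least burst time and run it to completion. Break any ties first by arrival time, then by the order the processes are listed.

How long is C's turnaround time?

Timeline: | D 0-5 | B 5-11 | E 11-25 | A 25-40 | C 40-57 |
Completion: A=40  B=11  C=57  D=5  E=25
Turnaround (C−A): A=40  B=11  C=57  D=5  E=25
Turnaround(C) = completion − arrival = 57 − 0 = 57

57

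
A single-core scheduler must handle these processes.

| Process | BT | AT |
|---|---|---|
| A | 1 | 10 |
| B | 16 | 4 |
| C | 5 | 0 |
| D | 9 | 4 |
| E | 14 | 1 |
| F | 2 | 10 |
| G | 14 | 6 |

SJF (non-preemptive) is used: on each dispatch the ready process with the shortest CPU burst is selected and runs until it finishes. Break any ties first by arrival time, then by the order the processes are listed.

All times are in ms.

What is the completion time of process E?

31

Timeline: | C 0-5 | D 5-14 | A 14-15 | F 15-17 | E 17-31 | G 31-45 | B 45-61 |
Completion: A=15  B=61  C=5  D=14  E=31  F=17  G=45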